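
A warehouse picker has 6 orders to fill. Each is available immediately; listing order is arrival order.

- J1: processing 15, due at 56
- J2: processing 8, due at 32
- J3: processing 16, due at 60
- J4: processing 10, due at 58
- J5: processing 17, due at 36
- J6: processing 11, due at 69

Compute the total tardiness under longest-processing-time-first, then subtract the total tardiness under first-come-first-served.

LPT (decreasing processing time): J5 J3 J1 J6 J4 J2.
J5: 0→17, due 36, tardiness 0
J3: 17→33, due 60, tardiness 0
J1: 33→48, due 56, tardiness 0
J6: 48→59, due 69, tardiness 0
J4: 59→69, due 58, tardiness 11
J2: 69→77, due 32, tardiness 45
Sum = 0+0+0+0+11+45 = 56.
FIFO (arrival order): J1 J2 J3 J4 J5 J6.
J1: 0→15, due 56, tardiness 0
J2: 15→23, due 32, tardiness 0
J3: 23→39, due 60, tardiness 0
J4: 39→49, due 58, tardiness 0
J5: 49→66, due 36, tardiness 30
J6: 66→77, due 69, tardiness 8
Sum = 0+0+0+0+30+8 = 38.
Difference = 56 − 38 = 18.

18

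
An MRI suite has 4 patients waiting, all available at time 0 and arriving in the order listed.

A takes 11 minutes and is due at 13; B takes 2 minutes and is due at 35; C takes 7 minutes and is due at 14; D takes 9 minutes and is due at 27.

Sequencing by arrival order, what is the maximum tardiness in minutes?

FIFO (arrival order): A B C D.
A: 0→11, due 13, tardiness 0
B: 11→13, due 35, tardiness 0
C: 13→20, due 14, tardiness 6
D: 20→29, due 27, tardiness 2
Maximum = 6.

6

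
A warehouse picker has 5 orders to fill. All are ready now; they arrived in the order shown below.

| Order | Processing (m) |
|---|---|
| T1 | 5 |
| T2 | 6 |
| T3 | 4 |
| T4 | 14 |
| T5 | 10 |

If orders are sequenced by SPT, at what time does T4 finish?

39

SPT (increasing processing time): T3 T1 T2 T5 T4.
T3: 0→4
T1: 4→9
T2: 9→15
T5: 15→25
T4: 25→39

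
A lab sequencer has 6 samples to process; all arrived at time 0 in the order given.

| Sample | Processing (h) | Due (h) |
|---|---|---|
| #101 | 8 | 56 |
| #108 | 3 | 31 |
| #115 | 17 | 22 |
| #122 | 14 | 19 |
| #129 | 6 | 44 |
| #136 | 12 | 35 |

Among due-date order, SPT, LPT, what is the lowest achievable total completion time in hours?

EDD (increasing due date): #122 #115 #108 #136 #129 #101.
#122: 0→14
#115: 14→31
#108: 31→34
#136: 34→46
#129: 46→52
#101: 52→60
Sum = 14+31+34+46+52+60 = 237.
SPT (increasing processing time): #108 #129 #101 #136 #122 #115.
#108: 0→3
#129: 3→9
#101: 9→17
#136: 17→29
#122: 29→43
#115: 43→60
Sum = 3+9+17+29+43+60 = 161.
LPT (decreasing processing time): #115 #122 #136 #101 #129 #108.
#115: 0→17
#122: 17→31
#136: 31→43
#101: 43→51
#129: 51→57
#108: 57→60
Sum = 17+31+43+51+57+60 = 259.
EDD 237, SPT 161, LPT 259 → minimum 161.

161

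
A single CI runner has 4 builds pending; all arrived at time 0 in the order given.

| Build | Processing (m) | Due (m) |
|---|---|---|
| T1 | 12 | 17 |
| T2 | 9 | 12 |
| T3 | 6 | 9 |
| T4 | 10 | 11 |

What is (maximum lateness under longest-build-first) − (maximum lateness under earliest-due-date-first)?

8

LPT (decreasing processing time): T1 T4 T2 T3.
T1: 0→12, due 17, lateness -5
T4: 12→22, due 11, lateness 11
T2: 22→31, due 12, lateness 19
T3: 31→37, due 9, lateness 28
Maximum = 28.
EDD (increasing due date): T3 T4 T2 T1.
T3: 0→6, due 9, lateness -3
T4: 6→16, due 11, lateness 5
T2: 16→25, due 12, lateness 13
T1: 25→37, due 17, lateness 20
Maximum = 20.
Difference = 28 − 20 = 8.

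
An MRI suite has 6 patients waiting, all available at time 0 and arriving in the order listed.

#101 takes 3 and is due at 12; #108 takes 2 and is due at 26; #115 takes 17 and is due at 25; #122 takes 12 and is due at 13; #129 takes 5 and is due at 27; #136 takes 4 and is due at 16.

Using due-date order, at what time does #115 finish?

EDD (increasing due date): #101 #122 #136 #115 #108 #129.
#101: 0→3
#122: 3→15
#136: 15→19
#115: 19→36

36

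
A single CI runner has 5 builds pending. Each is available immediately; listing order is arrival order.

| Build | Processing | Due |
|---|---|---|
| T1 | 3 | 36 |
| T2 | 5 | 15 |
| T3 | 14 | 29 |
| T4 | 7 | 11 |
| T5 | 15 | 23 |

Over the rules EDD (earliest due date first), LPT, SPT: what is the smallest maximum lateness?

EDD (increasing due date): T4 T2 T5 T3 T1.
T4: 0→7, due 11, lateness -4
T2: 7→12, due 15, lateness -3
T5: 12→27, due 23, lateness 4
T3: 27→41, due 29, lateness 12
T1: 41→44, due 36, lateness 8
Maximum = 12.
LPT (decreasing processing time): T5 T3 T4 T2 T1.
T5: 0→15, due 23, lateness -8
T3: 15→29, due 29, lateness 0
T4: 29→36, due 11, lateness 25
T2: 36→41, due 15, lateness 26
T1: 41→44, due 36, lateness 8
Maximum = 26.
SPT (increasing processing time): T1 T2 T4 T3 T5.
T1: 0→3, due 36, lateness -33
T2: 3→8, due 15, lateness -7
T4: 8→15, due 11, lateness 4
T3: 15→29, due 29, lateness 0
T5: 29→44, due 23, lateness 21
Maximum = 21.
EDD 12, LPT 26, SPT 21 → minimum 12.

12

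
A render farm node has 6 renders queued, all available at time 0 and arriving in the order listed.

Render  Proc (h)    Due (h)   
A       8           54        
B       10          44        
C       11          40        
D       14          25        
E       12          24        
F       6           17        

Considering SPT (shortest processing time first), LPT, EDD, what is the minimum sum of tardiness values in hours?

26

SPT (increasing processing time): F A B C E D.
F: 0→6, due 17, tardiness 0
A: 6→14, due 54, tardiness 0
B: 14→24, due 44, tardiness 0
C: 24→35, due 40, tardiness 0
E: 35→47, due 24, tardiness 23
D: 47→61, due 25, tardiness 36
Sum = 0+0+0+0+23+36 = 59.
LPT (decreasing processing time): D E C B A F.
D: 0→14, due 25, tardiness 0
E: 14→26, due 24, tardiness 2
C: 26→37, due 40, tardiness 0
B: 37→47, due 44, tardiness 3
A: 47→55, due 54, tardiness 1
F: 55→61, due 17, tardiness 44
Sum = 0+2+0+3+1+44 = 50.
EDD (increasing due date): F E D C B A.
F: 0→6, due 17, tardiness 0
E: 6→18, due 24, tardiness 0
D: 18→32, due 25, tardiness 7
C: 32→43, due 40, tardiness 3
B: 43→53, due 44, tardiness 9
A: 53→61, due 54, tardiness 7
Sum = 0+0+7+3+9+7 = 26.
SPT 59, LPT 50, EDD 26 → minimum 26.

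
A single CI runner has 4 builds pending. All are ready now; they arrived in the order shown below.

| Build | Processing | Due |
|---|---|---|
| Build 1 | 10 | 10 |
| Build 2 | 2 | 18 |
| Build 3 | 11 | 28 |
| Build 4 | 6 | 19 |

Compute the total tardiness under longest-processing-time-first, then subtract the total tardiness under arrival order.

20

LPT (decreasing processing time): Build 3 Build 1 Build 4 Build 2.
Build 3: 0→11, due 28, tardiness 0
Build 1: 11→21, due 10, tardiness 11
Build 4: 21→27, due 19, tardiness 8
Build 2: 27→29, due 18, tardiness 11
Sum = 0+11+8+11 = 30.
FIFO (arrival order): Build 1 Build 2 Build 3 Build 4.
Build 1: 0→10, due 10, tardiness 0
Build 2: 10→12, due 18, tardiness 0
Build 3: 12→23, due 28, tardiness 0
Build 4: 23→29, due 19, tardiness 10
Sum = 0+0+0+10 = 10.
Difference = 30 − 10 = 20.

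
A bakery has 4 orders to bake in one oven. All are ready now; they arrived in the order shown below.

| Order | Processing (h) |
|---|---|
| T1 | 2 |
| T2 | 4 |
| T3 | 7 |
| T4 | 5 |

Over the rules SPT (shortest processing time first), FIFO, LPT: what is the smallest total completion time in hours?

SPT (increasing processing time): T1 T2 T4 T3.
T1: 0→2
T2: 2→6
T4: 6→11
T3: 11→18
Sum = 2+6+11+18 = 37.
FIFO (arrival order): T1 T2 T3 T4.
T1: 0→2
T2: 2→6
T3: 6→13
T4: 13→18
Sum = 2+6+13+18 = 39.
LPT (decreasing processing time): T3 T4 T2 T1.
T3: 0→7
T4: 7→12
T2: 12→16
T1: 16→18
Sum = 7+12+16+18 = 53.
SPT 37, FIFO 39, LPT 53 → minimum 37.

37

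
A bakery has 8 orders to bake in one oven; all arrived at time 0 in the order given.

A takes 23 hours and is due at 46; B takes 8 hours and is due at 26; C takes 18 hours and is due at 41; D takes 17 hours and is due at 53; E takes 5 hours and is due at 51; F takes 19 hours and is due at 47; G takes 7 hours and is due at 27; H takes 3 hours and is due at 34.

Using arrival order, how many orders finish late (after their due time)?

FIFO (arrival order): A B C D E F G H.
A: 0→23, due 46, tardiness 0
B: 23→31, due 26, tardiness 5
C: 31→49, due 41, tardiness 8
D: 49→66, due 53, tardiness 13
E: 66→71, due 51, tardiness 20
F: 71→90, due 47, tardiness 43
G: 90→97, due 27, tardiness 70
H: 97→100, due 34, tardiness 66
Late orders: 7.

7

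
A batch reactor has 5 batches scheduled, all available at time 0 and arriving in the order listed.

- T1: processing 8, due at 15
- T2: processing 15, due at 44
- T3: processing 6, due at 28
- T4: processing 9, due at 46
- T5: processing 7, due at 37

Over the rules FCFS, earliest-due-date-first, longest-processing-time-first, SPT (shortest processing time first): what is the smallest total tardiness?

0

FIFO (arrival order): T1 T2 T3 T4 T5.
T1: 0→8, due 15, tardiness 0
T2: 8→23, due 44, tardiness 0
T3: 23→29, due 28, tardiness 1
T4: 29→38, due 46, tardiness 0
T5: 38→45, due 37, tardiness 8
Sum = 0+0+1+0+8 = 9.
EDD (increasing due date): T1 T3 T5 T2 T4.
T1: 0→8, due 15, tardiness 0
T3: 8→14, due 28, tardiness 0
T5: 14→21, due 37, tardiness 0
T2: 21→36, due 44, tardiness 0
T4: 36→45, due 46, tardiness 0
Sum = 0+0+0+0+0 = 0.
LPT (decreasing processing time): T2 T4 T1 T5 T3.
T2: 0→15, due 44, tardiness 0
T4: 15→24, due 46, tardiness 0
T1: 24→32, due 15, tardiness 17
T5: 32→39, due 37, tardiness 2
T3: 39→45, due 28, tardiness 17
Sum = 0+0+17+2+17 = 36.
SPT (increasing processing time): T3 T5 T1 T4 T2.
T3: 0→6, due 28, tardiness 0
T5: 6→13, due 37, tardiness 0
T1: 13→21, due 15, tardiness 6
T4: 21→30, due 46, tardiness 0
T2: 30→45, due 44, tardiness 1
Sum = 0+0+6+0+1 = 7.
FIFO 9, EDD 0, LPT 36, SPT 7 → minimum 0.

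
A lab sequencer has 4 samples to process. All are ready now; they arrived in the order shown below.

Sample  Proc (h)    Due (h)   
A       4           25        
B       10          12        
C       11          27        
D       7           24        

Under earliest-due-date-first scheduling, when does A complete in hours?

21

EDD (increasing due date): B D A C.
B: 0→10
D: 10→17
A: 17→21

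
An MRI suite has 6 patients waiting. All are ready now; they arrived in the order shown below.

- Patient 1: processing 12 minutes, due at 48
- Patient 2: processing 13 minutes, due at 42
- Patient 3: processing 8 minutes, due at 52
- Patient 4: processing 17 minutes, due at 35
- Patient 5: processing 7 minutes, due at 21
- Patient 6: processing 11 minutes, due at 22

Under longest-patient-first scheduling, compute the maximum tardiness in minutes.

47

LPT (decreasing processing time): Patient 4 Patient 2 Patient 1 Patient 6 Patient 3 Patient 5.
Patient 4: 0→17, due 35, tardiness 0
Patient 2: 17→30, due 42, tardiness 0
Patient 1: 30→42, due 48, tardiness 0
Patient 6: 42→53, due 22, tardiness 31
Patient 3: 53→61, due 52, tardiness 9
Patient 5: 61→68, due 21, tardiness 47
Maximum = 47.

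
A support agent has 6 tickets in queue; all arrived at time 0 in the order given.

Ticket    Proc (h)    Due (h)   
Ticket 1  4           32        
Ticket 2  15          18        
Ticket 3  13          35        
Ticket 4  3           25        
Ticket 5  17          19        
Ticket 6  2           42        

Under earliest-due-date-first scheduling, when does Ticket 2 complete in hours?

EDD (increasing due date): Ticket 2 Ticket 5 Ticket 4 Ticket 1 Ticket 3 Ticket 6.
Ticket 2: 0→15

15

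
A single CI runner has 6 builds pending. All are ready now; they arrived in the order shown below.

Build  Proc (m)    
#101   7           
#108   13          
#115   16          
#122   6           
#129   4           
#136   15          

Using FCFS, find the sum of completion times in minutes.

212

FIFO (arrival order): #101 #108 #115 #122 #129 #136.
#101: 0→7
#108: 7→20
#115: 20→36
#122: 36→42
#129: 42→46
#136: 46→61
Sum = 7+20+36+42+46+61 = 212.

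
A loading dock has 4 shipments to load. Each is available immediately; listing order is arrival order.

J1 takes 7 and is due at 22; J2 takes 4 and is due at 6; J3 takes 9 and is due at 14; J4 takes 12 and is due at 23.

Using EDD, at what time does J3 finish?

13

EDD (increasing due date): J2 J3 J1 J4.
J2: 0→4
J3: 4→13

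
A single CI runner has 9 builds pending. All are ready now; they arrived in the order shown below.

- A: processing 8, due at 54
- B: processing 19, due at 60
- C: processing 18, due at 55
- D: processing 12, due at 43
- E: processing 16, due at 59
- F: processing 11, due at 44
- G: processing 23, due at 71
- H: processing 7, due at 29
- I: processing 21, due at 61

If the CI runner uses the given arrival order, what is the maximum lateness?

85

FIFO (arrival order): A B C D E F G H I.
A: 0→8, due 54, lateness -46
B: 8→27, due 60, lateness -33
C: 27→45, due 55, lateness -10
D: 45→57, due 43, lateness 14
E: 57→73, due 59, lateness 14
F: 73→84, due 44, lateness 40
G: 84→107, due 71, lateness 36
H: 107→114, due 29, lateness 85
I: 114→135, due 61, lateness 74
Maximum = 85.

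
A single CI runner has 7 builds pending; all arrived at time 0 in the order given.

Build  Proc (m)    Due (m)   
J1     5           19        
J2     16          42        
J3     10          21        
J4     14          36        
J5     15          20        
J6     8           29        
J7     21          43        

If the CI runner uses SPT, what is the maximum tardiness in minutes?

46

SPT (increasing processing time): J1 J6 J3 J4 J5 J2 J7.
J1: 0→5, due 19, tardiness 0
J6: 5→13, due 29, tardiness 0
J3: 13→23, due 21, tardiness 2
J4: 23→37, due 36, tardiness 1
J5: 37→52, due 20, tardiness 32
J2: 52→68, due 42, tardiness 26
J7: 68→89, due 43, tardiness 46
Maximum = 46.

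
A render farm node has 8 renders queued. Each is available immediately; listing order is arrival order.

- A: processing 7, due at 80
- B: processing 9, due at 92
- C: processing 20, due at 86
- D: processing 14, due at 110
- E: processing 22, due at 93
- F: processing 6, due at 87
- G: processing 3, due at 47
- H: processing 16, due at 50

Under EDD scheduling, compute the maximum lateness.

-10

EDD (increasing due date): G H A C F B E D.
G: 0→3, due 47, lateness -44
H: 3→19, due 50, lateness -31
A: 19→26, due 80, lateness -54
C: 26→46, due 86, lateness -40
F: 46→52, due 87, lateness -35
B: 52→61, due 92, lateness -31
E: 61→83, due 93, lateness -10
D: 83→97, due 110, lateness -13
Maximum = -10.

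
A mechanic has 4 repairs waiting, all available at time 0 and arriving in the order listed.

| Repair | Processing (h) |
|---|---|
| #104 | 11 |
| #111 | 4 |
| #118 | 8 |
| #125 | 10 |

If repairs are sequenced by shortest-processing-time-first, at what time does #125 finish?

22

SPT (increasing processing time): #111 #118 #125 #104.
#111: 0→4
#118: 4→12
#125: 12→22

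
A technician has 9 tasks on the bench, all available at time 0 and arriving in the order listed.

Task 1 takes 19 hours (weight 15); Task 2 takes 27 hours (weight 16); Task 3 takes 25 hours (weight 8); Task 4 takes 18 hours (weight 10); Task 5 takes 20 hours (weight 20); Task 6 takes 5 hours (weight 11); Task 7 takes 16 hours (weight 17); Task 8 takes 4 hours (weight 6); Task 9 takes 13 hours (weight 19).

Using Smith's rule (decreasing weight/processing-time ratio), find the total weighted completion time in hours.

7548

WSPT (decreasing weight/processing-time ratio): Task 6 Task 8 Task 9 Task 7 Task 5 Task 1 Task 2 Task 4 Task 3.
Task 6: finishes 5, weight 11, w·C = 55
Task 8: finishes 9, weight 6, w·C = 54
Task 9: finishes 22, weight 19, w·C = 418
Task 7: finishes 38, weight 17, w·C = 646
Task 5: finishes 58, weight 20, w·C = 1160
Task 1: finishes 77, weight 15, w·C = 1155
Task 2: finishes 104, weight 16, w·C = 1664
Task 4: finishes 122, weight 10, w·C = 1220
Task 3: finishes 147, weight 8, w·C = 1176
Sum = 55+54+418+646+1160+1155+1664+1220+1176 = 7548.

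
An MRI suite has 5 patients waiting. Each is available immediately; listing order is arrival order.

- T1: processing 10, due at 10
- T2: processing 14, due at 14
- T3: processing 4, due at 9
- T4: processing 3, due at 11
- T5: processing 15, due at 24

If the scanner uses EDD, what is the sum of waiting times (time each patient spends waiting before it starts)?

EDD (increasing due date): T3 T1 T4 T2 T5.
T3: waits 0, runs 0→4
T1: waits 4, runs 4→14
T4: waits 14, runs 14→17
T2: waits 17, runs 17→31
T5: waits 31, runs 31→46
Sum = 0+4+14+17+31 = 66.

66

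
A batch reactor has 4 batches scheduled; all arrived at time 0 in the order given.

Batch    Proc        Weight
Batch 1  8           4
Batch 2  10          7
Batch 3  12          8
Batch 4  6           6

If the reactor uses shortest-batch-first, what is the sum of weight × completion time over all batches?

SPT (increasing processing time): Batch 4 Batch 1 Batch 2 Batch 3.
Batch 4: finishes 6, weight 6, w·C = 36
Batch 1: finishes 14, weight 4, w·C = 56
Batch 2: finishes 24, weight 7, w·C = 168
Batch 3: finishes 36, weight 8, w·C = 288
Sum = 36+56+168+288 = 548.

548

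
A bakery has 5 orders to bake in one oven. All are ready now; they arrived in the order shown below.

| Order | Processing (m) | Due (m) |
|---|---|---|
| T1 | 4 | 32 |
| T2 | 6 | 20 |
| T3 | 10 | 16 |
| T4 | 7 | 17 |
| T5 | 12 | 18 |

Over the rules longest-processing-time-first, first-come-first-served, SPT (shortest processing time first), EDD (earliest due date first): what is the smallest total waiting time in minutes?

58

LPT (decreasing processing time): T5 T3 T4 T2 T1.
T5: waits 0, runs 0→12
T3: waits 12, runs 12→22
T4: waits 22, runs 22→29
T2: waits 29, runs 29→35
T1: waits 35, runs 35→39
Sum = 0+12+22+29+35 = 98.
FIFO (arrival order): T1 T2 T3 T4 T5.
T1: waits 0, runs 0→4
T2: waits 4, runs 4→10
T3: waits 10, runs 10→20
T4: waits 20, runs 20→27
T5: waits 27, runs 27→39
Sum = 0+4+10+20+27 = 61.
SPT (increasing processing time): T1 T2 T4 T3 T5.
T1: waits 0, runs 0→4
T2: waits 4, runs 4→10
T4: waits 10, runs 10→17
T3: waits 17, runs 17→27
T5: waits 27, runs 27→39
Sum = 0+4+10+17+27 = 58.
EDD (increasing due date): T3 T4 T5 T2 T1.
T3: waits 0, runs 0→10
T4: waits 10, runs 10→17
T5: waits 17, runs 17→29
T2: waits 29, runs 29→35
T1: waits 35, runs 35→39
Sum = 0+10+17+29+35 = 91.
LPT 98, FIFO 61, SPT 58, EDD 91 → minimum 58.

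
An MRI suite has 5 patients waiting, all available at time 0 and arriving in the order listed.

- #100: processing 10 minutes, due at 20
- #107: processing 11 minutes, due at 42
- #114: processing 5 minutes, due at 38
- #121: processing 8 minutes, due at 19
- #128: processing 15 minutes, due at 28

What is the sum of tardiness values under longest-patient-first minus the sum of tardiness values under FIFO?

16

LPT (decreasing processing time): #128 #107 #100 #121 #114.
#128: 0→15, due 28, tardiness 0
#107: 15→26, due 42, tardiness 0
#100: 26→36, due 20, tardiness 16
#121: 36→44, due 19, tardiness 25
#114: 44→49, due 38, tardiness 11
Sum = 0+0+16+25+11 = 52.
FIFO (arrival order): #100 #107 #114 #121 #128.
#100: 0→10, due 20, tardiness 0
#107: 10→21, due 42, tardiness 0
#114: 21→26, due 38, tardiness 0
#121: 26→34, due 19, tardiness 15
#128: 34→49, due 28, tardiness 21
Sum = 0+0+0+15+21 = 36.
Difference = 52 − 36 = 16.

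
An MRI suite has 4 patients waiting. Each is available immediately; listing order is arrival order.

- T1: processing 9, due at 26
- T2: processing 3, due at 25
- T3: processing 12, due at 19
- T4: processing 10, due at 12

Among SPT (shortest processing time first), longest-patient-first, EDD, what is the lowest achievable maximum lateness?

SPT (increasing processing time): T2 T1 T4 T3.
T2: 0→3, due 25, lateness -22
T1: 3→12, due 26, lateness -14
T4: 12→22, due 12, lateness 10
T3: 22→34, due 19, lateness 15
Maximum = 15.
LPT (decreasing processing time): T3 T4 T1 T2.
T3: 0→12, due 19, lateness -7
T4: 12→22, due 12, lateness 10
T1: 22→31, due 26, lateness 5
T2: 31→34, due 25, lateness 9
Maximum = 10.
EDD (increasing due date): T4 T3 T2 T1.
T4: 0→10, due 12, lateness -2
T3: 10→22, due 19, lateness 3
T2: 22→25, due 25, lateness 0
T1: 25→34, due 26, lateness 8
Maximum = 8.
SPT 15, LPT 10, EDD 8 → minimum 8.

8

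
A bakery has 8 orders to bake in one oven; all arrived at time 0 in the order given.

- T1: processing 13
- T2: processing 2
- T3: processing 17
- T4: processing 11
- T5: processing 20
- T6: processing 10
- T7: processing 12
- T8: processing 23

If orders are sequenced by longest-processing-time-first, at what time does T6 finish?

106

LPT (decreasing processing time): T8 T5 T3 T1 T7 T4 T6 T2.
T8: 0→23
T5: 23→43
T3: 43→60
T1: 60→73
T7: 73→85
T4: 85→96
T6: 96→106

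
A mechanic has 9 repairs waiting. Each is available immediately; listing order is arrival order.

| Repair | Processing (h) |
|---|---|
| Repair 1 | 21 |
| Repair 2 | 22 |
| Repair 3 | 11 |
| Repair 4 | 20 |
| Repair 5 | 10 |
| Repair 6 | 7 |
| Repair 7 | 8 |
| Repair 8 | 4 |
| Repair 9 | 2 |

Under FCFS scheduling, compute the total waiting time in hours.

569

FIFO (arrival order): Repair 1 Repair 2 Repair 3 Repair 4 Repair 5 Repair 6 Repair 7 Repair 8 Repair 9.
Repair 1: waits 0, runs 0→21
Repair 2: waits 21, runs 21→43
Repair 3: waits 43, runs 43→54
Repair 4: waits 54, runs 54→74
Repair 5: waits 74, runs 74→84
Repair 6: waits 84, runs 84→91
Repair 7: waits 91, runs 91→99
Repair 8: waits 99, runs 99→103
Repair 9: waits 103, runs 103→105
Sum = 0+21+43+54+74+84+91+99+103 = 569.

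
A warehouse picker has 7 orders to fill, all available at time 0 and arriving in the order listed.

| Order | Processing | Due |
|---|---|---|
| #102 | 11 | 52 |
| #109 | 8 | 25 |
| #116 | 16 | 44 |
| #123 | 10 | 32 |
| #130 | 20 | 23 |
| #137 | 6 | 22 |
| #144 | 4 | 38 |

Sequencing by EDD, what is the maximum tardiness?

EDD (increasing due date): #137 #130 #109 #123 #144 #116 #102.
#137: 0→6, due 22, tardiness 0
#130: 6→26, due 23, tardiness 3
#109: 26→34, due 25, tardiness 9
#123: 34→44, due 32, tardiness 12
#144: 44→48, due 38, tardiness 10
#116: 48→64, due 44, tardiness 20
#102: 64→75, due 52, tardiness 23
Maximum = 23.

23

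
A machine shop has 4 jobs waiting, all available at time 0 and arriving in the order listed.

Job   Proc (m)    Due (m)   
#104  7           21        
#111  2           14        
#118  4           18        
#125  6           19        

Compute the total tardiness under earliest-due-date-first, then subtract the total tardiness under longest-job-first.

EDD (increasing due date): #111 #118 #125 #104.
#111: 0→2, due 14, tardiness 0
#118: 2→6, due 18, tardiness 0
#125: 6→12, due 19, tardiness 0
#104: 12→19, due 21, tardiness 0
Sum = 0+0+0+0 = 0.
LPT (decreasing processing time): #104 #125 #118 #111.
#104: 0→7, due 21, tardiness 0
#125: 7→13, due 19, tardiness 0
#118: 13→17, due 18, tardiness 0
#111: 17→19, due 14, tardiness 5
Sum = 0+0+0+5 = 5.
Difference = 0 − 5 = -5.

-5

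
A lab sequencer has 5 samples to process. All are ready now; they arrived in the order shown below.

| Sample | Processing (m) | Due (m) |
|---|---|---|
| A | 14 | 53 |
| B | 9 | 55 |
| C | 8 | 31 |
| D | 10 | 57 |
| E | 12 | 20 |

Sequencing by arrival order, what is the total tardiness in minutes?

FIFO (arrival order): A B C D E.
A: 0→14, due 53, tardiness 0
B: 14→23, due 55, tardiness 0
C: 23→31, due 31, tardiness 0
D: 31→41, due 57, tardiness 0
E: 41→53, due 20, tardiness 33
Sum = 0+0+0+0+33 = 33.

33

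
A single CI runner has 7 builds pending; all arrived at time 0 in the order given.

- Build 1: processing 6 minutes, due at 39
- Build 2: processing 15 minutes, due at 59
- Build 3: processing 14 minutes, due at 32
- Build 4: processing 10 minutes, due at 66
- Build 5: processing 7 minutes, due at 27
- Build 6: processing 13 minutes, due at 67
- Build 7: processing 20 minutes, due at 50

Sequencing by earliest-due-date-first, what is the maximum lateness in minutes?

18

EDD (increasing due date): Build 5 Build 3 Build 1 Build 7 Build 2 Build 4 Build 6.
Build 5: 0→7, due 27, lateness -20
Build 3: 7→21, due 32, lateness -11
Build 1: 21→27, due 39, lateness -12
Build 7: 27→47, due 50, lateness -3
Build 2: 47→62, due 59, lateness 3
Build 4: 62→72, due 66, lateness 6
Build 6: 72→85, due 67, lateness 18
Maximum = 18.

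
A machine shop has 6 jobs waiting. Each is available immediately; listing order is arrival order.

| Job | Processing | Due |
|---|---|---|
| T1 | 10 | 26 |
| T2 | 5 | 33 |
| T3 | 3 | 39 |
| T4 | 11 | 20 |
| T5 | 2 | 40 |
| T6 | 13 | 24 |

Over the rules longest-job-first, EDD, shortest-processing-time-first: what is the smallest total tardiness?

LPT (decreasing processing time): T6 T4 T1 T2 T3 T5.
T6: 0→13, due 24, tardiness 0
T4: 13→24, due 20, tardiness 4
T1: 24→34, due 26, tardiness 8
T2: 34→39, due 33, tardiness 6
T3: 39→42, due 39, tardiness 3
T5: 42→44, due 40, tardiness 4
Sum = 0+4+8+6+3+4 = 25.
EDD (increasing due date): T4 T6 T1 T2 T3 T5.
T4: 0→11, due 20, tardiness 0
T6: 11→24, due 24, tardiness 0
T1: 24→34, due 26, tardiness 8
T2: 34→39, due 33, tardiness 6
T3: 39→42, due 39, tardiness 3
T5: 42→44, due 40, tardiness 4
Sum = 0+0+8+6+3+4 = 21.
SPT (increasing processing time): T5 T3 T2 T1 T4 T6.
T5: 0→2, due 40, tardiness 0
T3: 2→5, due 39, tardiness 0
T2: 5→10, due 33, tardiness 0
T1: 10→20, due 26, tardiness 0
T4: 20→31, due 20, tardiness 11
T6: 31→44, due 24, tardiness 20
Sum = 0+0+0+0+11+20 = 31.
LPT 25, EDD 21, SPT 31 → minimum 21.

21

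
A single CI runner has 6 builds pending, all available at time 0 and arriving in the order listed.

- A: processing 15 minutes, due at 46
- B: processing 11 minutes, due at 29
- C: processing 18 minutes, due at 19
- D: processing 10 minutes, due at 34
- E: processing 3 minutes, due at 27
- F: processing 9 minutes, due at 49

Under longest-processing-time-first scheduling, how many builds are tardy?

LPT (decreasing processing time): C A B D F E.
C: 0→18, due 19, tardiness 0
A: 18→33, due 46, tardiness 0
B: 33→44, due 29, tardiness 15
D: 44→54, due 34, tardiness 20
F: 54→63, due 49, tardiness 14
E: 63→66, due 27, tardiness 39
Late builds: 4.

4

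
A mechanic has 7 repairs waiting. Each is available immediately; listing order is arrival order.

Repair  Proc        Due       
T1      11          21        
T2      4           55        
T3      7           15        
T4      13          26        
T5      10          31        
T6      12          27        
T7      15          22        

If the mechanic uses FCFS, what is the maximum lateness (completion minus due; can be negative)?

FIFO (arrival order): T1 T2 T3 T4 T5 T6 T7.
T1: 0→11, due 21, lateness -10
T2: 11→15, due 55, lateness -40
T3: 15→22, due 15, lateness 7
T4: 22→35, due 26, lateness 9
T5: 35→45, due 31, lateness 14
T6: 45→57, due 27, lateness 30
T7: 57→72, due 22, lateness 50
Maximum = 50.

50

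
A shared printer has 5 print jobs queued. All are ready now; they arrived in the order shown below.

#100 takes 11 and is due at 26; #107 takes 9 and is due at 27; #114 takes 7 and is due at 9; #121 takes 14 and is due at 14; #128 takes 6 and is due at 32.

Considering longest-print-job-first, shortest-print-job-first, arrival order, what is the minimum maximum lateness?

LPT (decreasing processing time): #121 #100 #107 #114 #128.
#121: 0→14, due 14, lateness 0
#100: 14→25, due 26, lateness -1
#107: 25→34, due 27, lateness 7
#114: 34→41, due 9, lateness 32
#128: 41→47, due 32, lateness 15
Maximum = 32.
SPT (increasing processing time): #128 #114 #107 #100 #121.
#128: 0→6, due 32, lateness -26
#114: 6→13, due 9, lateness 4
#107: 13→22, due 27, lateness -5
#100: 22→33, due 26, lateness 7
#121: 33→47, due 14, lateness 33
Maximum = 33.
FIFO (arrival order): #100 #107 #114 #121 #128.
#100: 0→11, due 26, lateness -15
#107: 11→20, due 27, lateness -7
#114: 20→27, due 9, lateness 18
#121: 27→41, due 14, lateness 27
#128: 41→47, due 32, lateness 15
Maximum = 27.
LPT 32, SPT 33, FIFO 27 → minimum 27.

27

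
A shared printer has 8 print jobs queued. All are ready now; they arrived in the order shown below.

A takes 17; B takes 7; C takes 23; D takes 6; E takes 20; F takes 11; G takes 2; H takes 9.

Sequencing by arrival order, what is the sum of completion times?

479

FIFO (arrival order): A B C D E F G H.
A: 0→17
B: 17→24
C: 24→47
D: 47→53
E: 53→73
F: 73→84
G: 84→86
H: 86→95
Sum = 17+24+47+53+73+84+86+95 = 479.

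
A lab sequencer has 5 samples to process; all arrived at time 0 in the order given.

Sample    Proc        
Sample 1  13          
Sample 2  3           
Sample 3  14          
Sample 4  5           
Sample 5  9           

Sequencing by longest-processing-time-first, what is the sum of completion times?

LPT (decreasing processing time): Sample 3 Sample 1 Sample 5 Sample 4 Sample 2.
Sample 3: 0→14
Sample 1: 14→27
Sample 5: 27→36
Sample 4: 36→41
Sample 2: 41→44
Sum = 14+27+36+41+44 = 162.

162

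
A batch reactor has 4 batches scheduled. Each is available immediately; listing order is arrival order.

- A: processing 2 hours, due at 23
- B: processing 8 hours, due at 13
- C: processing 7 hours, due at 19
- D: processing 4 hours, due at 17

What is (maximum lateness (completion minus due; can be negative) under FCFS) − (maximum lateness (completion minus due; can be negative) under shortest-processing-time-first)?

-4

FIFO (arrival order): A B C D.
A: 0→2, due 23, lateness -21
B: 2→10, due 13, lateness -3
C: 10→17, due 19, lateness -2
D: 17→21, due 17, lateness 4
Maximum = 4.
SPT (increasing processing time): A D C B.
A: 0→2, due 23, lateness -21
D: 2→6, due 17, lateness -11
C: 6→13, due 19, lateness -6
B: 13→21, due 13, lateness 8
Maximum = 8.
Difference = 4 − 8 = -4.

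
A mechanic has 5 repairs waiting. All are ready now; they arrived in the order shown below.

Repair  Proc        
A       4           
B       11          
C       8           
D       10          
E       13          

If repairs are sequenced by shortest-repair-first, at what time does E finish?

46

SPT (increasing processing time): A C D B E.
A: 0→4
C: 4→12
D: 12→22
B: 22→33
E: 33→46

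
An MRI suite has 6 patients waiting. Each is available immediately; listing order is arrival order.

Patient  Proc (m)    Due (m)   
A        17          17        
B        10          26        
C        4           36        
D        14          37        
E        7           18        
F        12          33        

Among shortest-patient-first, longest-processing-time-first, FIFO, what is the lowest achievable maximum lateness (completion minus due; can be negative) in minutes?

SPT (increasing processing time): C E B F D A.
C: 0→4, due 36, lateness -32
E: 4→11, due 18, lateness -7
B: 11→21, due 26, lateness -5
F: 21→33, due 33, lateness 0
D: 33→47, due 37, lateness 10
A: 47→64, due 17, lateness 47
Maximum = 47.
LPT (decreasing processing time): A D F B E C.
A: 0→17, due 17, lateness 0
D: 17→31, due 37, lateness -6
F: 31→43, due 33, lateness 10
B: 43→53, due 26, lateness 27
E: 53→60, due 18, lateness 42
C: 60→64, due 36, lateness 28
Maximum = 42.
FIFO (arrival order): A B C D E F.
A: 0→17, due 17, lateness 0
B: 17→27, due 26, lateness 1
C: 27→31, due 36, lateness -5
D: 31→45, due 37, lateness 8
E: 45→52, due 18, lateness 34
F: 52→64, due 33, lateness 31
Maximum = 34.
SPT 47, LPT 42, FIFO 34 → minimum 34.

34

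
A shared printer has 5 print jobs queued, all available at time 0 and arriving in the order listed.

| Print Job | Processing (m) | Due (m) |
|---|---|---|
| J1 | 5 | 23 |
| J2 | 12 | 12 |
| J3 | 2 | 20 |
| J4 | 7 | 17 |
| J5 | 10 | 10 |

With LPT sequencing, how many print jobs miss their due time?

LPT (decreasing processing time): J2 J5 J4 J1 J3.
J2: 0→12, due 12, tardiness 0
J5: 12→22, due 10, tardiness 12
J4: 22→29, due 17, tardiness 12
J1: 29→34, due 23, tardiness 11
J3: 34→36, due 20, tardiness 16
Late print jobs: 4.

4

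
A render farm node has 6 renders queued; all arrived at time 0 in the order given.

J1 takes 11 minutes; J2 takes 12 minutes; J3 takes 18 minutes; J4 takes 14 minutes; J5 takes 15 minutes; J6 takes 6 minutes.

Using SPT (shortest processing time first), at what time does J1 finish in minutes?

SPT (increasing processing time): J6 J1 J2 J4 J5 J3.
J6: 0→6
J1: 6→17

17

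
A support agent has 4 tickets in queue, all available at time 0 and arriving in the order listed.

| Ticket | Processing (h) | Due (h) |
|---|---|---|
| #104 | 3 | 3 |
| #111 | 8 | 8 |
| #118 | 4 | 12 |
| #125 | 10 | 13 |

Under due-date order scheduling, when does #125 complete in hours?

EDD (increasing due date): #104 #111 #118 #125.
#104: 0→3
#111: 3→11
#118: 11→15
#125: 15→25

25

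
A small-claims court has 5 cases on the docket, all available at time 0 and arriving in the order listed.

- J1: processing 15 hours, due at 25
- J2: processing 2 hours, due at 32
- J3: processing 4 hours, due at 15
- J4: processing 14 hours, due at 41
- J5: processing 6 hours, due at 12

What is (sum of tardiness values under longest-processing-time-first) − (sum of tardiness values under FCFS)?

21

LPT (decreasing processing time): J1 J4 J5 J3 J2.
J1: 0→15, due 25, tardiness 0
J4: 15→29, due 41, tardiness 0
J5: 29→35, due 12, tardiness 23
J3: 35→39, due 15, tardiness 24
J2: 39→41, due 32, tardiness 9
Sum = 0+0+23+24+9 = 56.
FIFO (arrival order): J1 J2 J3 J4 J5.
J1: 0→15, due 25, tardiness 0
J2: 15→17, due 32, tardiness 0
J3: 17→21, due 15, tardiness 6
J4: 21→35, due 41, tardiness 0
J5: 35→41, due 12, tardiness 29
Sum = 0+0+6+0+29 = 35.
Difference = 56 − 35 = 21.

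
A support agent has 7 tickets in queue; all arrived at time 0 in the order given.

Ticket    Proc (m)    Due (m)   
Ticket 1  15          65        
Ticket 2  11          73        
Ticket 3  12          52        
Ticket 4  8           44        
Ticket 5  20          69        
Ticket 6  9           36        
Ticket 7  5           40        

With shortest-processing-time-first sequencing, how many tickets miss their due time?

SPT (increasing processing time): Ticket 7 Ticket 4 Ticket 6 Ticket 2 Ticket 3 Ticket 1 Ticket 5.
Ticket 7: 0→5, due 40, tardiness 0
Ticket 4: 5→13, due 44, tardiness 0
Ticket 6: 13→22, due 36, tardiness 0
Ticket 2: 22→33, due 73, tardiness 0
Ticket 3: 33→45, due 52, tardiness 0
Ticket 1: 45→60, due 65, tardiness 0
Ticket 5: 60→80, due 69, tardiness 11
Late tickets: 1.

1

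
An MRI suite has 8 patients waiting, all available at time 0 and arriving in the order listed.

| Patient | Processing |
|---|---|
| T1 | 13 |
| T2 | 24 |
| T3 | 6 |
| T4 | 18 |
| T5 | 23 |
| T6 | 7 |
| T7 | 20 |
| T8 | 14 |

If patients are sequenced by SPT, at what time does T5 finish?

SPT (increasing processing time): T3 T6 T1 T8 T4 T7 T5 T2.
T3: 0→6
T6: 6→13
T1: 13→26
T8: 26→40
T4: 40→58
T7: 58→78
T5: 78→101

101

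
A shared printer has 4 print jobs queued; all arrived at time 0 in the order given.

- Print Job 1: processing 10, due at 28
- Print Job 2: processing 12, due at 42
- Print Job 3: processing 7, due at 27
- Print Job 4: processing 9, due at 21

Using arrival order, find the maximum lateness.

17

FIFO (arrival order): Print Job 1 Print Job 2 Print Job 3 Print Job 4.
Print Job 1: 0→10, due 28, lateness -18
Print Job 2: 10→22, due 42, lateness -20
Print Job 3: 22→29, due 27, lateness 2
Print Job 4: 29→38, due 21, lateness 17
Maximum = 17.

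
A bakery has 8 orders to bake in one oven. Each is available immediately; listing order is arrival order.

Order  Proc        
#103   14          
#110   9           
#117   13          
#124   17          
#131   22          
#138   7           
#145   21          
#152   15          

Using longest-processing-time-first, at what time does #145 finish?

43

LPT (decreasing processing time): #131 #145 #124 #152 #103 #117 #110 #138.
#131: 0→22
#145: 22→43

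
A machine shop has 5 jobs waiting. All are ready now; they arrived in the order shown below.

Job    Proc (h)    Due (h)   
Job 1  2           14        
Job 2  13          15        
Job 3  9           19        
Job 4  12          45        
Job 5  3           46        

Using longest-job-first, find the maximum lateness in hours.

25

LPT (decreasing processing time): Job 2 Job 4 Job 3 Job 5 Job 1.
Job 2: 0→13, due 15, lateness -2
Job 4: 13→25, due 45, lateness -20
Job 3: 25→34, due 19, lateness 15
Job 5: 34→37, due 46, lateness -9
Job 1: 37→39, due 14, lateness 25
Maximum = 25.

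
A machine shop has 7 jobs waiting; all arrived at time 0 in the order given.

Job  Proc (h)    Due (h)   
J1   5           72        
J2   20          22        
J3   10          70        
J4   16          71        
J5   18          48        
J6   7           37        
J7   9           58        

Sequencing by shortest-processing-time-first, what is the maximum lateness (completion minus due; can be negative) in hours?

63

SPT (increasing processing time): J1 J6 J7 J3 J4 J5 J2.
J1: 0→5, due 72, lateness -67
J6: 5→12, due 37, lateness -25
J7: 12→21, due 58, lateness -37
J3: 21→31, due 70, lateness -39
J4: 31→47, due 71, lateness -24
J5: 47→65, due 48, lateness 17
J2: 65→85, due 22, lateness 63
Maximum = 63.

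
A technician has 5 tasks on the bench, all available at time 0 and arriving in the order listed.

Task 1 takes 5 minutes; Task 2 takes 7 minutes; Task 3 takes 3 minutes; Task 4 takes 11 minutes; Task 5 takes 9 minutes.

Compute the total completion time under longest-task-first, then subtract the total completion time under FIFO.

32

LPT (decreasing processing time): Task 4 Task 5 Task 2 Task 1 Task 3.
Task 4: 0→11
Task 5: 11→20
Task 2: 20→27
Task 1: 27→32
Task 3: 32→35
Sum = 11+20+27+32+35 = 125.
FIFO (arrival order): Task 1 Task 2 Task 3 Task 4 Task 5.
Task 1: 0→5
Task 2: 5→12
Task 3: 12→15
Task 4: 15→26
Task 5: 26→35
Sum = 5+12+15+26+35 = 93.
Difference = 125 − 93 = 32.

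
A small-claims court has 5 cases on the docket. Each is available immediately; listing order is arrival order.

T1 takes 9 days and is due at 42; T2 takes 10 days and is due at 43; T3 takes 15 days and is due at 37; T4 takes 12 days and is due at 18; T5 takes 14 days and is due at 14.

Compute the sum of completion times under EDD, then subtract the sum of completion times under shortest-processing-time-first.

27

EDD (increasing due date): T5 T4 T3 T1 T2.
T5: 0→14
T4: 14→26
T3: 26→41
T1: 41→50
T2: 50→60
Sum = 14+26+41+50+60 = 191.
SPT (increasing processing time): T1 T2 T4 T5 T3.
T1: 0→9
T2: 9→19
T4: 19→31
T5: 31→45
T3: 45→60
Sum = 9+19+31+45+60 = 164.
Difference = 191 − 164 = 27.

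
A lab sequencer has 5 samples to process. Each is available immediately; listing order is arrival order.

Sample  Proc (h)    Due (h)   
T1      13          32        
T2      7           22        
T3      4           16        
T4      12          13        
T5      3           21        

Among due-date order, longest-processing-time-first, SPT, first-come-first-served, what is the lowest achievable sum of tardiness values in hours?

EDD (increasing due date): T4 T3 T5 T2 T1.
T4: 0→12, due 13, tardiness 0
T3: 12→16, due 16, tardiness 0
T5: 16→19, due 21, tardiness 0
T2: 19→26, due 22, tardiness 4
T1: 26→39, due 32, tardiness 7
Sum = 0+0+0+4+7 = 11.
LPT (decreasing processing time): T1 T4 T2 T3 T5.
T1: 0→13, due 32, tardiness 0
T4: 13→25, due 13, tardiness 12
T2: 25→32, due 22, tardiness 10
T3: 32→36, due 16, tardiness 20
T5: 36→39, due 21, tardiness 18
Sum = 0+12+10+20+18 = 60.
SPT (increasing processing time): T5 T3 T2 T4 T1.
T5: 0→3, due 21, tardiness 0
T3: 3→7, due 16, tardiness 0
T2: 7→14, due 22, tardiness 0
T4: 14→26, due 13, tardiness 13
T1: 26→39, due 32, tardiness 7
Sum = 0+0+0+13+7 = 20.
FIFO (arrival order): T1 T2 T3 T4 T5.
T1: 0→13, due 32, tardiness 0
T2: 13→20, due 22, tardiness 0
T3: 20→24, due 16, tardiness 8
T4: 24→36, due 13, tardiness 23
T5: 36→39, due 21, tardiness 18
Sum = 0+0+8+23+18 = 49.
EDD 11, LPT 60, SPT 20, FIFO 49 → minimum 11.

11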